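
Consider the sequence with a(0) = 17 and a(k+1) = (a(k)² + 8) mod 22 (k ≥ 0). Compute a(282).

17

Listing terms: a(0) = 17; a(1) = 11; a(2) = 19; a(3) = 17.
Since a(3) = a(0) = 17, the sequence is periodic with period 3.
(282 - 0) mod 3 = 0, so a(282) = a(0) = 17.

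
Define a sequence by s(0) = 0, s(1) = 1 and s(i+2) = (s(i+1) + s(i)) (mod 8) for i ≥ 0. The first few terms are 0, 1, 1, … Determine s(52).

Listing terms: s(0) = 0, s(1) = 1, s(2) = 1, s(3) = 2, s(4) = 3, s(5) = 5, s(6) = 0, s(7) = 5, s(8) = 5, s(9) = 2, s(10) = 7, s(11) = 1, s(12) = 0, s(13) = 1.
The sequence repeats with period 12.
So s(52) = s(0 + ((52-0) mod 12)) = s(4) = 3.

3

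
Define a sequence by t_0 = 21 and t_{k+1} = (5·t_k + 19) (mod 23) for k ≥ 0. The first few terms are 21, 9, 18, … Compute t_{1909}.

2

We have t_0 = 21,  t_1 = 9,  t_2 = 18,  t_3 = 17,  t_4 = 12,  t_5 = 10,  t_6 = 0,  t_7 = 19,  t_8 = 22,  t_9 = 14,  t_{10} = 20,  t_{11} = 4,  t_{12} = 16,  t_{13} = 7,  t_{14} = 8,  t_{15} = 13,  t_{16} = 15,  t_{17} = 2,  t_{18} = 6,  t_{19} = 3,  t_{20} = 11,  t_{21} = 5,  t_{22} = 21.
The sequence repeats with period 22.
So t_{1909} = t_{0 + ((1909-0) mod 22)} = t_{17} = 2.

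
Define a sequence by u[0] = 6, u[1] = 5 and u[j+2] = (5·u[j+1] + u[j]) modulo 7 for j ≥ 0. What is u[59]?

Listing terms: u[0] = 6; u[1] = 5; u[2] = 3; u[3] = 6; u[4] = 5.
The sequence repeats with period 3.
So u[59] = u[0 + ((59-0) mod 3)] = u[2] = 3.

3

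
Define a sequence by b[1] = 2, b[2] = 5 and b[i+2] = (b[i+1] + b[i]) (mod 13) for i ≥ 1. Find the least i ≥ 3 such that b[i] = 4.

Listing terms: b[1] = 2,  b[2] = 5,  b[3] = 7,  b[4] = 12,  b[5] = 6,  b[6] = 5,  b[7] = 11,  b[8] = 3,  b[9] = 1,  b[10] = 4,  b[11] = 5,  b[12] = 9,  b[13] = 1,  b[14] = 10,  b[15] = 11,  b[16] = 8,  b[17] = 6,  b[18] = 1,  b[19] = 7,  b[20] = 8,  b[21] = 2,  b[22] = 10,  b[23] = 12,  b[24] = 9,  b[25] = 8,  b[26] = 4,  b[27] = 12,  b[28] = 3,  b[29] = 2,  b[30] = 5.
Since (b[29], b[30]) = (b[1], b[2]) = (2, 5) (two consecutive terms determine the rest), the sequence is periodic with period 28.
The value 4 first appears (with i ≥ 3) at b[10].

10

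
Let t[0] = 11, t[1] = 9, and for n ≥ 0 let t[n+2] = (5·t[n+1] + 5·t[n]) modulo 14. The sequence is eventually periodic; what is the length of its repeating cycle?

24

We have t[0] = 11, t[1] = 9, t[2] = 2, t[3] = 13, t[4] = 5, t[5] = 6, t[6] = 13, t[7] = 11, t[8] = 8, t[9] = 11, t[10] = 11, t[11] = 12, t[12] = 3, t[13] = 5, t[14] = 12, t[15] = 1, t[16] = 9, t[17] = 8, t[18] = 1, t[19] = 3, t[20] = 6, t[21] = 3, t[22] = 3, t[23] = 2, t[24] = 11, t[25] = 9.
Since (t[24], t[25]) = (t[0], t[1]) = (11, 9) (two consecutive terms determine the rest), the sequence is periodic with period 24.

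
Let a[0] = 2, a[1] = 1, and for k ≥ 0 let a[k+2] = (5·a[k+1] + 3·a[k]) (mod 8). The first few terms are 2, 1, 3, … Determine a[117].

We have a[0] = 2; a[1] = 1; a[2] = 3; a[3] = 2; a[4] = 3; a[5] = 5; a[6] = 2; a[7] = 1.
Since (a[6], a[7]) = (a[0], a[1]) = (2, 1) (two consecutive terms determine the rest), the sequence is periodic with period 6.
So a[117] = a[0 + ((117-0) mod 6)] = a[3] = 2.

2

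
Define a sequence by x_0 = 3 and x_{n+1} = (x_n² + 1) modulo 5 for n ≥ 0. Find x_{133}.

0

Listing terms: x_0 = 3,  x_1 = 0,  x_2 = 1,  x_3 = 2,  x_4 = 0.
Since x_4 = x_1 = 0, the sequence is eventually periodic: after a pre-period of length 1 it cycles with period 3.
For n ≥ 1, x_n depends only on (n - 1) mod 3. (133 - 1) mod 3 = 0, so x_{133} = x_1 = 0.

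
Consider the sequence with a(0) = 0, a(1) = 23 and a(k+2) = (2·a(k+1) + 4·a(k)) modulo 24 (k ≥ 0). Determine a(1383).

a(0) = 0,  a(1) = 23,  a(2) = 22,  a(3) = 16,  a(4) = 0,  a(5) = 16,  a(6) = 8,  a(7) = 8,  a(8) = 0,  a(9) = 8,  a(10) = 16,  a(11) = 16,  a(12) = 0.
Since (a(11), a(12)) = (a(3), a(4)) = (16, 0) (two consecutive terms determine the rest), the sequence is eventually periodic: after a pre-period of length 3 it cycles with period 8.
For k ≥ 3, a(k) depends only on (k - 3) mod 8. (1383 - 3) mod 8 = 4, so a(1383) = a(7) = 8.

8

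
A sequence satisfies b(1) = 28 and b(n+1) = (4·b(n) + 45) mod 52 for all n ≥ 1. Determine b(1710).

25

We have b(1) = 28; b(2) = 1; b(3) = 49; b(4) = 33; b(5) = 21; b(6) = 25; b(7) = 41; b(8) = 1.
Since b(8) = b(2) = 1, the sequence is eventually periodic: after a pre-period of length 1 it cycles with period 6.
For n ≥ 2, b(n) depends only on (n - 2) mod 6. (1710 - 2) mod 6 = 4, so b(1710) = b(6) = 25.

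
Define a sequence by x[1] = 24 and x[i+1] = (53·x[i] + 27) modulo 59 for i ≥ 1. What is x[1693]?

5

Listing terms: x[1] = 24, x[2] = 1, x[3] = 21, x[4] = 19, x[5] = 31, x[6] = 18, x[7] = 37, x[8] = 41, x[9] = 17, x[10] = 43, x[11] = 5, x[12] = 56, x[13] = 45, x[14] = 52, x[15] = 10, x[16] = 26, x[17] = 48, x[18] = 34, x[19] = 0, x[20] = 27, x[21] = 42, x[22] = 11, x[23] = 20, x[24] = 25, x[25] = 54, x[26] = 57, x[27] = 39, x[28] = 29, x[29] = 30, x[30] = 24.
Since x[30] = x[1] = 24, the sequence is periodic with period 29.
So x[1693] = x[1 + ((1693-1) mod 29)] = x[11] = 5.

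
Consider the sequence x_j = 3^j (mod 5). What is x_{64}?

We have x_1 = 3; x_2 = 4; x_3 = 2; x_4 = 1; x_5 = 3.
Since x_5 = x_1 = 3, the sequence is periodic with period 4.
So x_{64} = x_{1 + ((64-1) mod 4)} = x_4 = 1.

1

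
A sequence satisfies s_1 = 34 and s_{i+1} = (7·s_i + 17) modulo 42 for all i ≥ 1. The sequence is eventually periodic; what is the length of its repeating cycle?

6

Listing terms: s_1 = 34, s_2 = 3, s_3 = 38, s_4 = 31, s_5 = 24, s_6 = 17, s_7 = 10, s_8 = 3.
Since s_8 = s_2 = 3, the sequence is eventually periodic: after a pre-period of length 1 it cycles with period 6.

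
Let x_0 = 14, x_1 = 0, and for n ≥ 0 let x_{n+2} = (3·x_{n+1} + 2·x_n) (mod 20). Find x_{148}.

8

Listing terms: x_0 = 14,  x_1 = 0,  x_2 = 8,  x_3 = 4,  x_4 = 8,  x_5 = 12,  x_6 = 12,  x_7 = 0,  x_8 = 4,  x_9 = 12,  x_{10} = 4,  x_{11} = 16,  x_{12} = 16,  x_{13} = 0,  x_{14} = 12,  x_{15} = 16,  x_{16} = 12,  x_{17} = 8,  x_{18} = 8,  x_{19} = 0,  x_{20} = 16,  x_{21} = 8,  x_{22} = 16,  x_{23} = 4,  x_{24} = 4,  x_{25} = 0,  x_{26} = 8.
Since (x_{25}, x_{26}) = (x_1, x_2) = (0, 8) (two consecutive terms determine the rest), the sequence is eventually periodic: after a pre-period of length 1 it cycles with period 24.
For n ≥ 1, x_n depends only on (n - 1) mod 24. (148 - 1) mod 24 = 3, so x_{148} = x_4 = 8.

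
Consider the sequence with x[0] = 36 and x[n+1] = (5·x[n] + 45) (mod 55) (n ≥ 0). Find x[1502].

15

Listing terms: x[0] = 36,  x[1] = 5,  x[2] = 15,  x[3] = 10,  x[4] = 40,  x[5] = 25,  x[6] = 5.
Since x[6] = x[1] = 5, the sequence is eventually periodic: after a pre-period of length 1 it cycles with period 5.
For n ≥ 1, x[n] depends only on (n - 1) mod 5. (1502 - 1) mod 5 = 1, so x[1502] = x[2] = 15.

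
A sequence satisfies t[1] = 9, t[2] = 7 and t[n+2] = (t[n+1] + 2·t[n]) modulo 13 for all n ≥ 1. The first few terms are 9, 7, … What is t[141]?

Listing terms: t[1] = 9; t[2] = 7; t[3] = 12; t[4] = 0; t[5] = 11; t[6] = 11; t[7] = 7; t[8] = 3; t[9] = 4; t[10] = 10; t[11] = 5; t[12] = 12; t[13] = 9; t[14] = 7.
Since (t[13], t[14]) = (t[1], t[2]) = (9, 7) (two consecutive terms determine the rest), the sequence is periodic with period 12.
(141 - 1) mod 12 = 8, so t[141] = t[9] = 4.

4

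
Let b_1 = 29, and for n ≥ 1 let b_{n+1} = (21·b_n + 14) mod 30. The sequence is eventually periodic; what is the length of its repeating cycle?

5

b_1 = 29, b_2 = 23, b_3 = 17, b_4 = 11, b_5 = 5, b_6 = 29.
The sequence repeats with period 5.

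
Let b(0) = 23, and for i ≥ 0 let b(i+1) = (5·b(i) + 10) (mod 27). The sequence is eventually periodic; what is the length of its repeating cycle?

6

Computing terms: b(0) = 23; b(1) = 17; b(2) = 14; b(3) = 26; b(4) = 5; b(5) = 8; b(6) = 23.
Since b(6) = b(0) = 23, the sequence is periodic with period 6.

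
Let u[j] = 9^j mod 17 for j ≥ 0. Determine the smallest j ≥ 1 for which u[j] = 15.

3

Computing terms: u[0] = 1; u[1] = 9; u[2] = 13; u[3] = 15; u[4] = 16; u[5] = 8; u[6] = 4; u[7] = 2; u[8] = 1.
Since u[8] = u[0] = 1, the sequence is periodic with period 8.
The value 15 first appears (with j ≥ 1) at u[3].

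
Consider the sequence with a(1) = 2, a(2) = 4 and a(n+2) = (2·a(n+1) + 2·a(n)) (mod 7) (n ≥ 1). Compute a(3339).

2

Computing terms: a(1) = 2,  a(2) = 4,  a(3) = 5,  a(4) = 4,  a(5) = 4,  a(6) = 2,  a(7) = 5,  a(8) = 0,  a(9) = 3,  a(10) = 6,  a(11) = 4,  a(12) = 6,  a(13) = 6,  a(14) = 3,  a(15) = 4,  a(16) = 0,  a(17) = 1,  a(18) = 2,  a(19) = 6,  a(20) = 2,  a(21) = 2,  a(22) = 1,  a(23) = 6,  a(24) = 0,  a(25) = 5,  a(26) = 3,  a(27) = 2,  a(28) = 3,  a(29) = 3,  a(30) = 5,  a(31) = 2,  a(32) = 0,  a(33) = 4,  a(34) = 1,  a(35) = 3,  a(36) = 1,  a(37) = 1,  a(38) = 4,  a(39) = 3,  a(40) = 0,  a(41) = 6,  a(42) = 5,  a(43) = 1,  a(44) = 5,  a(45) = 5,  a(46) = 6,  a(47) = 1,  a(48) = 0,  a(49) = 2,  a(50) = 4.
The sequence repeats with period 48.
(3339 - 1) mod 48 = 26, so a(3339) = a(27) = 2.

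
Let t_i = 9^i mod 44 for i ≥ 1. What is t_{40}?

1

Listing terms: t_1 = 9; t_2 = 37; t_3 = 25; t_4 = 5; t_5 = 1; t_6 = 9.
The sequence repeats with period 5.
(40 - 1) mod 5 = 4, so t_{40} = t_5 = 1.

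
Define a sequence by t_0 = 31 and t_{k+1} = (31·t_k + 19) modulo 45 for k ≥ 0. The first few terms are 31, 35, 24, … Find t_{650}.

Listing terms: t_0 = 31; t_1 = 35; t_2 = 24; t_3 = 43; t_4 = 2; t_5 = 36; t_6 = 10; t_7 = 14; t_8 = 3; t_9 = 22; t_{10} = 26; t_{11} = 15; t_{12} = 34; t_{13} = 38; t_{14} = 27; t_{15} = 1; t_{16} = 5; t_{17} = 39; t_{18} = 13; t_{19} = 17; t_{20} = 6; t_{21} = 25; t_{22} = 29; t_{23} = 18; t_{24} = 37; t_{25} = 41; t_{26} = 30; t_{27} = 4; t_{28} = 8; t_{29} = 42; t_{30} = 16; t_{31} = 20; t_{32} = 9; t_{33} = 28; t_{34} = 32; t_{35} = 21; t_{36} = 40; t_{37} = 44; t_{38} = 33; t_{39} = 7; t_{40} = 11; t_{41} = 0; t_{42} = 19; t_{43} = 23; t_{44} = 12; t_{45} = 31.
Since t_{45} = t_0 = 31, the sequence is periodic with period 45.
So t_{650} = t_{0 + ((650-0) mod 45)} = t_{20} = 6.

6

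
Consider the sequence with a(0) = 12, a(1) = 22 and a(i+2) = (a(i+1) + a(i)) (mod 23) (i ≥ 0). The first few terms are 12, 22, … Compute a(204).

We have a(0) = 12; a(1) = 22; a(2) = 11; a(3) = 10; a(4) = 21; a(5) = 8; a(6) = 6; a(7) = 14; a(8) = 20; a(9) = 11; a(10) = 8; a(11) = 19; a(12) = 4; a(13) = 0; a(14) = 4; a(15) = 4; a(16) = 8; a(17) = 12; a(18) = 20; a(19) = 9; a(20) = 6; a(21) = 15; a(22) = 21; a(23) = 13; a(24) = 11; a(25) = 1; a(26) = 12; a(27) = 13; a(28) = 2; a(29) = 15; a(30) = 17; a(31) = 9; a(32) = 3; a(33) = 12; a(34) = 15; a(35) = 4; a(36) = 19; a(37) = 0; a(38) = 19; a(39) = 19; a(40) = 15; a(41) = 11; a(42) = 3; a(43) = 14; a(44) = 17; a(45) = 8; a(46) = 2; a(47) = 10; a(48) = 12; a(49) = 22.
The sequence repeats with period 48.
(204 - 0) mod 48 = 12, so a(204) = a(12) = 4.

4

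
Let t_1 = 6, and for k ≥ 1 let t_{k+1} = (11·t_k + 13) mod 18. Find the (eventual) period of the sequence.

Listing terms: t_1 = 6; t_2 = 7; t_3 = 0; t_4 = 13; t_5 = 12; t_6 = 1; t_7 = 6.
The sequence repeats with period 6.

6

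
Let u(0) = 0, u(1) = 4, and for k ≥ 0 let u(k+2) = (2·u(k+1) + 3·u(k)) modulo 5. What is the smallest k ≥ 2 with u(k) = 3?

Computing terms: u(0) = 0; u(1) = 4; u(2) = 3; u(3) = 3; u(4) = 0; u(5) = 4.
Since (u(4), u(5)) = (u(0), u(1)) = (0, 4) (two consecutive terms determine the rest), the sequence is periodic with period 4.
The value 3 first appears (with k ≥ 2) at u(2).

2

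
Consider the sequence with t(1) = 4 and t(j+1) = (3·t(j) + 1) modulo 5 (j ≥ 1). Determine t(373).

t(1) = 4,  t(2) = 3,  t(3) = 0,  t(4) = 1,  t(5) = 4.
Since t(5) = t(1) = 4, the sequence is periodic with period 4.
So t(373) = t(1 + ((373-1) mod 4)) = t(1) = 4.

4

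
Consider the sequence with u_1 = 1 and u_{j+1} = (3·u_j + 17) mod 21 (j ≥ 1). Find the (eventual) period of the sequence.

6

Listing terms: u_1 = 1, u_2 = 20, u_3 = 14, u_4 = 17, u_5 = 5, u_6 = 11, u_7 = 8, u_8 = 20.
Since u_8 = u_2 = 20, the sequence is eventually periodic: after a pre-period of length 1 it cycles with period 6.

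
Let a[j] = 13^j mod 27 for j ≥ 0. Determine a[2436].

Listing terms: a[0] = 1; a[1] = 13; a[2] = 7; a[3] = 10; a[4] = 22; a[5] = 16; a[6] = 19; a[7] = 4; a[8] = 25; a[9] = 1.
The sequence repeats with period 9.
(2436 - 0) mod 9 = 6, so a[2436] = a[6] = 19.

19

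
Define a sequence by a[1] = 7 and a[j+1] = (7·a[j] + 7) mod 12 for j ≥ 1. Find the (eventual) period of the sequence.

a[1] = 7,  a[2] = 8,  a[3] = 3,  a[4] = 4,  a[5] = 11,  a[6] = 0,  a[7] = 7.
The sequence repeats with period 6.

6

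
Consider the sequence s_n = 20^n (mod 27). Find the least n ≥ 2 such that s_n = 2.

13

Listing terms: s_1 = 20,  s_2 = 22,  s_3 = 8,  s_4 = 25,  s_5 = 14,  s_6 = 10,  s_7 = 11,  s_8 = 4,  s_9 = 26,  s_{10} = 7,  s_{11} = 5,  s_{12} = 19,  s_{13} = 2,  s_{14} = 13,  s_{15} = 17,  s_{16} = 16,  s_{17} = 23,  s_{18} = 1,  s_{19} = 20.
Since s_{19} = s_1 = 20, the sequence is periodic with period 18.
The value 2 first appears (with n ≥ 2) at s_{13}.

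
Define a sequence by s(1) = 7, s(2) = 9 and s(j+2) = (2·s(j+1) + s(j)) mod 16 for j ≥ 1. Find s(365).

We have s(1) = 7, s(2) = 9, s(3) = 9, s(4) = 11, s(5) = 15, s(6) = 9, s(7) = 1, s(8) = 11, s(9) = 7, s(10) = 9.
The sequence repeats with period 8.
So s(365) = s(1 + ((365-1) mod 8)) = s(5) = 15.

15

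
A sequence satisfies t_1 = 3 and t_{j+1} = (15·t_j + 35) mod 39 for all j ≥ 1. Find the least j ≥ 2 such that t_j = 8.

We have t_1 = 3,  t_2 = 2,  t_3 = 26,  t_4 = 35,  t_5 = 14,  t_6 = 11,  t_7 = 5,  t_8 = 32,  t_9 = 8,  t_{10} = 38,  t_{11} = 20,  t_{12} = 23,  t_{13} = 29,  t_{14} = 2.
Since t_{14} = t_2 = 2, the sequence is eventually periodic: after a pre-period of length 1 it cycles with period 12.
The value 8 first appears (with j ≥ 2) at t_9.

9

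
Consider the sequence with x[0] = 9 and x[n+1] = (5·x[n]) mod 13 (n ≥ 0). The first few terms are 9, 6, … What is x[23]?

7

We have x[0] = 9, x[1] = 6, x[2] = 4, x[3] = 7, x[4] = 9.
The sequence repeats with period 4.
So x[23] = x[0 + ((23-0) mod 4)] = x[3] = 7.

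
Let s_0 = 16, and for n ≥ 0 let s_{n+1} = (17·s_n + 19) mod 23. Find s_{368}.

Listing terms: s_0 = 16, s_1 = 15, s_2 = 21, s_3 = 8, s_4 = 17, s_5 = 9, s_6 = 11, s_7 = 22, s_8 = 2, s_9 = 7, s_{10} = 0, s_{11} = 19, s_{12} = 20, s_{13} = 14, s_{14} = 4, s_{15} = 18, s_{16} = 3, s_{17} = 1, s_{18} = 13, s_{19} = 10, s_{20} = 5, s_{21} = 12, s_{22} = 16.
Since s_{22} = s_0 = 16, the sequence is periodic with period 22.
(368 - 0) mod 22 = 16, so s_{368} = s_{16} = 3.

3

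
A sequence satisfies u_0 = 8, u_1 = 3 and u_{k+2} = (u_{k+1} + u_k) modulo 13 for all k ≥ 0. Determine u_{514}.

8

Listing terms: u_0 = 8, u_1 = 3, u_2 = 11, u_3 = 1, u_4 = 12, u_5 = 0, u_6 = 12, u_7 = 12, u_8 = 11, u_9 = 10, u_{10} = 8, u_{11} = 5, u_{12} = 0, u_{13} = 5, u_{14} = 5, u_{15} = 10, u_{16} = 2, u_{17} = 12, u_{18} = 1, u_{19} = 0, u_{20} = 1, u_{21} = 1, u_{22} = 2, u_{23} = 3, u_{24} = 5, u_{25} = 8, u_{26} = 0, u_{27} = 8, u_{28} = 8, u_{29} = 3.
The sequence repeats with period 28.
So u_{514} = u_{0 + ((514-0) mod 28)} = u_{10} = 8.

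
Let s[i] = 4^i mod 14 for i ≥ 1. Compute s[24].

8

Listing terms: s[1] = 4, s[2] = 2, s[3] = 8, s[4] = 4.
The sequence repeats with period 3.
(24 - 1) mod 3 = 2, so s[24] = s[3] = 8.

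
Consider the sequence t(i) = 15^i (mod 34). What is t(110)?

We have t(0) = 1; t(1) = 15; t(2) = 21; t(3) = 9; t(4) = 33; t(5) = 19; t(6) = 13; t(7) = 25; t(8) = 1.
The sequence repeats with period 8.
So t(110) = t(0 + ((110-0) mod 8)) = t(6) = 13.

13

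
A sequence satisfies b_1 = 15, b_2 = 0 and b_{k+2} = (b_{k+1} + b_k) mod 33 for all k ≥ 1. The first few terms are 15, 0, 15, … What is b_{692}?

0

We have b_1 = 15; b_2 = 0; b_3 = 15; b_4 = 15; b_5 = 30; b_6 = 12; b_7 = 9; b_8 = 21; b_9 = 30; b_{10} = 18; b_{11} = 15; b_{12} = 0.
The sequence repeats with period 10.
(692 - 1) mod 10 = 1, so b_{692} = b_2 = 0.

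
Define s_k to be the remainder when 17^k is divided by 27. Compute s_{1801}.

17

We have s_1 = 17; s_2 = 19; s_3 = 26; s_4 = 10; s_5 = 8; s_6 = 1; s_7 = 17.
The sequence repeats with period 6.
(1801 - 1) mod 6 = 0, so s_{1801} = s_1 = 17.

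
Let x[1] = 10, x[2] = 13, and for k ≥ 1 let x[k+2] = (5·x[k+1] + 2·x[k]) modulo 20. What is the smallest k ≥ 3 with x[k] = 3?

10

Listing terms: x[1] = 10, x[2] = 13, x[3] = 5, x[4] = 11, x[5] = 5, x[6] = 7, x[7] = 5, x[8] = 19, x[9] = 5, x[10] = 3, x[11] = 5, x[12] = 11.
Since (x[11], x[12]) = (x[3], x[4]) = (5, 11) (two consecutive terms determine the rest), the sequence is eventually periodic: after a pre-period of length 2 it cycles with period 8.
The value 3 first appears (with k ≥ 3) at x[10].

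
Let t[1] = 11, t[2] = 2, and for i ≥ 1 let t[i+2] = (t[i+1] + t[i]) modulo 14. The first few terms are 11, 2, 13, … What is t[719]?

Listing terms: t[1] = 11, t[2] = 2, t[3] = 13, t[4] = 1, t[5] = 0, t[6] = 1, t[7] = 1, t[8] = 2, t[9] = 3, t[10] = 5, t[11] = 8, t[12] = 13, t[13] = 7, t[14] = 6, t[15] = 13, t[16] = 5, t[17] = 4, t[18] = 9, t[19] = 13, t[20] = 8, t[21] = 7, t[22] = 1, t[23] = 8, t[24] = 9, t[25] = 3, t[26] = 12, t[27] = 1, t[28] = 13, t[29] = 0, t[30] = 13, t[31] = 13, t[32] = 12, t[33] = 11, t[34] = 9, t[35] = 6, t[36] = 1, t[37] = 7, t[38] = 8, t[39] = 1, t[40] = 9, t[41] = 10, t[42] = 5, t[43] = 1, t[44] = 6, t[45] = 7, t[46] = 13, t[47] = 6, t[48] = 5, t[49] = 11, t[50] = 2.
Since (t[49], t[50]) = (t[1], t[2]) = (11, 2) (two consecutive terms determine the rest), the sequence is periodic with period 48.
(719 - 1) mod 48 = 46, so t[719] = t[47] = 6.

6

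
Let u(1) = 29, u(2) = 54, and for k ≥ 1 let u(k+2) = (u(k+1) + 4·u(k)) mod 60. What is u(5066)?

Listing terms: u(1) = 29,  u(2) = 54,  u(3) = 50,  u(4) = 26,  u(5) = 46,  u(6) = 30,  u(7) = 34,  u(8) = 34,  u(9) = 50,  u(10) = 6,  u(11) = 26,  u(12) = 50,  u(13) = 34,  u(14) = 54,  u(15) = 10,  u(16) = 46,  u(17) = 26,  u(18) = 30,  u(19) = 14,  u(20) = 14,  u(21) = 10,  u(22) = 6,  u(23) = 46,  u(24) = 10,  u(25) = 14,  u(26) = 54,  u(27) = 50.
Since (u(26), u(27)) = (u(2), u(3)) = (54, 50) (two consecutive terms determine the rest), the sequence is eventually periodic: after a pre-period of length 1 it cycles with period 24.
For k ≥ 2, u(k) depends only on (k - 2) mod 24. (5066 - 2) mod 24 = 0, so u(5066) = u(2) = 54.

54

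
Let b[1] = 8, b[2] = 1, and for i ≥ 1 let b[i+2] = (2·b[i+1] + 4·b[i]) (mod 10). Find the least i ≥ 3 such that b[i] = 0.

5

Computing terms: b[1] = 8,  b[2] = 1,  b[3] = 4,  b[4] = 2,  b[5] = 0,  b[6] = 8,  b[7] = 6,  b[8] = 4,  b[9] = 2.
Since (b[8], b[9]) = (b[3], b[4]) = (4, 2) (two consecutive terms determine the rest), the sequence is eventually periodic: after a pre-period of length 2 it cycles with period 5.
The value 0 first appears (with i ≥ 3) at b[5].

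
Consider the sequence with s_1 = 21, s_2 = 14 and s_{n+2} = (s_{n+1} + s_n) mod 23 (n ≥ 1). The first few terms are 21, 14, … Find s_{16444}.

s_1 = 21; s_2 = 14; s_3 = 12; s_4 = 3; s_5 = 15; s_6 = 18; s_7 = 10; s_8 = 5; s_9 = 15; s_{10} = 20; s_{11} = 12; s_{12} = 9; s_{13} = 21; s_{14} = 7; s_{15} = 5; s_{16} = 12; s_{17} = 17; s_{18} = 6; s_{19} = 0; s_{20} = 6; s_{21} = 6; s_{22} = 12; s_{23} = 18; s_{24} = 7; s_{25} = 2; s_{26} = 9; s_{27} = 11; s_{28} = 20; s_{29} = 8; s_{30} = 5; s_{31} = 13; s_{32} = 18; s_{33} = 8; s_{34} = 3; s_{35} = 11; s_{36} = 14; s_{37} = 2; s_{38} = 16; s_{39} = 18; s_{40} = 11; s_{41} = 6; s_{42} = 17; s_{43} = 0; s_{44} = 17; s_{45} = 17; s_{46} = 11; s_{47} = 5; s_{48} = 16; s_{49} = 21; s_{50} = 14.
The sequence repeats with period 48.
So s_{16444} = s_{1 + ((16444-1) mod 48)} = s_{28} = 20.

20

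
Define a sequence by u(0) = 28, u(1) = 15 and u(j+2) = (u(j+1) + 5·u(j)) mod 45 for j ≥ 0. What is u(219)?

5

Listing terms: u(0) = 28; u(1) = 15; u(2) = 20; u(3) = 5; u(4) = 15; u(5) = 40; u(6) = 25; u(7) = 0; u(8) = 35; u(9) = 35; u(10) = 30; u(11) = 25; u(12) = 40; u(13) = 30; u(14) = 5; u(15) = 20; u(16) = 0; u(17) = 10; u(18) = 10; u(19) = 15; u(20) = 20.
Since (u(19), u(20)) = (u(1), u(2)) = (15, 20) (two consecutive terms determine the rest), the sequence is eventually periodic: after a pre-period of length 1 it cycles with period 18.
For j ≥ 1, u(j) depends only on (j - 1) mod 18. (219 - 1) mod 18 = 2, so u(219) = u(3) = 5.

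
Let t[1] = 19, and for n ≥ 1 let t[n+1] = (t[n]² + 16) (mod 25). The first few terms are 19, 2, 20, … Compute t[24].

0

t[1] = 19, t[2] = 2, t[3] = 20, t[4] = 16, t[5] = 22, t[6] = 0, t[7] = 16.
Since t[7] = t[4] = 16, the sequence is eventually periodic: after a pre-period of length 3 it cycles with period 3.
For n ≥ 4, t[n] depends only on (n - 4) mod 3. (24 - 4) mod 3 = 2, so t[24] = t[6] = 0.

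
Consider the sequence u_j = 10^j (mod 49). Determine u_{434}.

u_1 = 10,  u_2 = 2,  u_3 = 20,  u_4 = 4,  u_5 = 40,  u_6 = 8,  u_7 = 31,  u_8 = 16,  u_9 = 13,  u_{10} = 32,  u_{11} = 26,  u_{12} = 15,  u_{13} = 3,  u_{14} = 30,  u_{15} = 6,  u_{16} = 11,  u_{17} = 12,  u_{18} = 22,  u_{19} = 24,  u_{20} = 44,  u_{21} = 48,  u_{22} = 39,  u_{23} = 47,  u_{24} = 29,  u_{25} = 45,  u_{26} = 9,  u_{27} = 41,  u_{28} = 18,  u_{29} = 33,  u_{30} = 36,  u_{31} = 17,  u_{32} = 23,  u_{33} = 34,  u_{34} = 46,  u_{35} = 19,  u_{36} = 43,  u_{37} = 38,  u_{38} = 37,  u_{39} = 27,  u_{40} = 25,  u_{41} = 5,  u_{42} = 1,  u_{43} = 10.
The sequence repeats with period 42.
So u_{434} = u_{1 + ((434-1) mod 42)} = u_{14} = 30.

30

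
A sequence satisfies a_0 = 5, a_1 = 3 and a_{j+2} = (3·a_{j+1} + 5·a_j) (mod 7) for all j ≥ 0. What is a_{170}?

a_0 = 5,  a_1 = 3,  a_2 = 6,  a_3 = 5,  a_4 = 3.
The sequence repeats with period 3.
(170 - 0) mod 3 = 2, so a_{170} = a_2 = 6.

6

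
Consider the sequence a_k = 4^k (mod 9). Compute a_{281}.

7

Computing terms: a_0 = 1, a_1 = 4, a_2 = 7, a_3 = 1.
The sequence repeats with period 3.
So a_{281} = a_{0 + ((281-0) mod 3)} = a_2 = 7.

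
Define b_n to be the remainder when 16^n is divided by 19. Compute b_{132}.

7

Computing terms: b_1 = 16, b_2 = 9, b_3 = 11, b_4 = 5, b_5 = 4, b_6 = 7, b_7 = 17, b_8 = 6, b_9 = 1, b_{10} = 16.
Since b_{10} = b_1 = 16, the sequence is periodic with period 9.
So b_{132} = b_{1 + ((132-1) mod 9)} = b_6 = 7.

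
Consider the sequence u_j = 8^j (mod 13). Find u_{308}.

Listing terms: u_1 = 8, u_2 = 12, u_3 = 5, u_4 = 1, u_5 = 8.
Since u_5 = u_1 = 8, the sequence is periodic with period 4.
So u_{308} = u_{1 + ((308-1) mod 4)} = u_4 = 1.

1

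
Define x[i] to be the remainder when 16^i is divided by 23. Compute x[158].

Computing terms: x[1] = 16,  x[2] = 3,  x[3] = 2,  x[4] = 9,  x[5] = 6,  x[6] = 4,  x[7] = 18,  x[8] = 12,  x[9] = 8,  x[10] = 13,  x[11] = 1,  x[12] = 16.
Since x[12] = x[1] = 16, the sequence is periodic with period 11.
(158 - 1) mod 11 = 3, so x[158] = x[4] = 9.

9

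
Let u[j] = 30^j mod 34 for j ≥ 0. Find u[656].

18

u[0] = 1,  u[1] = 30,  u[2] = 16,  u[3] = 4,  u[4] = 18,  u[5] = 30.
Since u[5] = u[1] = 30, the sequence is eventually periodic: after a pre-period of length 1 it cycles with period 4.
For j ≥ 1, u[j] depends only on (j - 1) mod 4. (656 - 1) mod 4 = 3, so u[656] = u[4] = 18.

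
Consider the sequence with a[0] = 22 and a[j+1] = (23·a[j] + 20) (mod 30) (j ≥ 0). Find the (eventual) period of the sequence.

4

a[0] = 22; a[1] = 16; a[2] = 28; a[3] = 4; a[4] = 22.
The sequence repeats with period 4.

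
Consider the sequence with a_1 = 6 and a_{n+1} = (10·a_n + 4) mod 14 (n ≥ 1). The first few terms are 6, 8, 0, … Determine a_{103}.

a_1 = 6, a_2 = 8, a_3 = 0, a_4 = 4, a_5 = 2, a_6 = 10, a_7 = 6.
The sequence repeats with period 6.
So a_{103} = a_{1 + ((103-1) mod 6)} = a_1 = 6.

6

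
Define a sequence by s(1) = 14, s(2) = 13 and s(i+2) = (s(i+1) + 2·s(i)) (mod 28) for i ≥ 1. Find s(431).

We have s(1) = 14, s(2) = 13, s(3) = 13, s(4) = 11, s(5) = 9, s(6) = 3, s(7) = 21, s(8) = 27, s(9) = 13, s(10) = 11.
Since (s(9), s(10)) = (s(3), s(4)) = (13, 11) (two consecutive terms determine the rest), the sequence is eventually periodic: after a pre-period of length 2 it cycles with period 6.
For i ≥ 3, s(i) depends only on (i - 3) mod 6. (431 - 3) mod 6 = 2, so s(431) = s(5) = 9.

9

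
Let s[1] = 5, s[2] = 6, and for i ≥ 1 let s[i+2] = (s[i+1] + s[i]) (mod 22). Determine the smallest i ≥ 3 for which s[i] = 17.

Computing terms: s[1] = 5; s[2] = 6; s[3] = 11; s[4] = 17; s[5] = 6; s[6] = 1; s[7] = 7; s[8] = 8; s[9] = 15; s[10] = 1; s[11] = 16; s[12] = 17; s[13] = 11; s[14] = 6; s[15] = 17; s[16] = 1; s[17] = 18; s[18] = 19; s[19] = 15; s[20] = 12; s[21] = 5; s[22] = 17; s[23] = 0; s[24] = 17; s[25] = 17; s[26] = 12; s[27] = 7; s[28] = 19; s[29] = 4; s[30] = 1; s[31] = 5; s[32] = 6.
Since (s[31], s[32]) = (s[1], s[2]) = (5, 6) (two consecutive terms determine the rest), the sequence is periodic with period 30.
The value 17 first appears (with i ≥ 3) at s[4].

4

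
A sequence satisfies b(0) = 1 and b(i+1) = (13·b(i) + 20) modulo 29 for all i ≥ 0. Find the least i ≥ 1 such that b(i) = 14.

2

We have b(0) = 1, b(1) = 4, b(2) = 14, b(3) = 28, b(4) = 7, b(5) = 24, b(6) = 13, b(7) = 15, b(8) = 12, b(9) = 2, b(10) = 17, b(11) = 9, b(12) = 21, b(13) = 3, b(14) = 1.
The sequence repeats with period 14.
The value 14 first appears (with i ≥ 1) at b(2).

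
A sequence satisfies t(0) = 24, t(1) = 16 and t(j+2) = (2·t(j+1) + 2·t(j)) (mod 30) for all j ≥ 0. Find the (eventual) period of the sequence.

Computing terms: t(0) = 24,  t(1) = 16,  t(2) = 20,  t(3) = 12,  t(4) = 4,  t(5) = 2,  t(6) = 12,  t(7) = 28,  t(8) = 20,  t(9) = 6,  t(10) = 22,  t(11) = 26,  t(12) = 6,  t(13) = 4,  t(14) = 20,  t(15) = 18,  t(16) = 16,  t(17) = 8,  t(18) = 18,  t(19) = 22,  t(20) = 20,  t(21) = 24,  t(22) = 28,  t(23) = 14,  t(24) = 24,  t(25) = 16.
The sequence repeats with period 24.

24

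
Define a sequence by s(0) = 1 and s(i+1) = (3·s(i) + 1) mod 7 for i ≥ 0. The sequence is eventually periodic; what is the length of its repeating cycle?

We have s(0) = 1; s(1) = 4; s(2) = 6; s(3) = 5; s(4) = 2; s(5) = 0; s(6) = 1.
The sequence repeats with period 6.

6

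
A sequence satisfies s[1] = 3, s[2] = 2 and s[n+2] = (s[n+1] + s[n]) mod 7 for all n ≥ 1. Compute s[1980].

0

s[1] = 3,  s[2] = 2,  s[3] = 5,  s[4] = 0,  s[5] = 5,  s[6] = 5,  s[7] = 3,  s[8] = 1,  s[9] = 4,  s[10] = 5,  s[11] = 2,  s[12] = 0,  s[13] = 2,  s[14] = 2,  s[15] = 4,  s[16] = 6,  s[17] = 3,  s[18] = 2.
Since (s[17], s[18]) = (s[1], s[2]) = (3, 2) (two consecutive terms determine the rest), the sequence is periodic with period 16.
(1980 - 1) mod 16 = 11, so s[1980] = s[12] = 0.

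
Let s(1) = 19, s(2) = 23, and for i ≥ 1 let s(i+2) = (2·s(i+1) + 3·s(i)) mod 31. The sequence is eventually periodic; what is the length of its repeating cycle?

30

Computing terms: s(1) = 19,  s(2) = 23,  s(3) = 10,  s(4) = 27,  s(5) = 22,  s(6) = 1,  s(7) = 6,  s(8) = 15,  s(9) = 17,  s(10) = 17,  s(11) = 23,  s(12) = 4,  s(13) = 15,  s(14) = 11,  s(15) = 5,  s(16) = 12,  s(17) = 8,  s(18) = 21,  s(19) = 4,  s(20) = 9,  s(21) = 30,  s(22) = 25,  s(23) = 16,  s(24) = 14,  s(25) = 14,  s(26) = 8,  s(27) = 27,  s(28) = 16,  s(29) = 20,  s(30) = 26,  s(31) = 19,  s(32) = 23.
The sequence repeats with period 30.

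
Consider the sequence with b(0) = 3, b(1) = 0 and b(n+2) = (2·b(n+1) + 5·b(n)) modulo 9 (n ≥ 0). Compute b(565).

0

Computing terms: b(0) = 3, b(1) = 0, b(2) = 6, b(3) = 3, b(4) = 0.
The sequence repeats with period 3.
So b(565) = b(0 + ((565-0) mod 3)) = b(1) = 0.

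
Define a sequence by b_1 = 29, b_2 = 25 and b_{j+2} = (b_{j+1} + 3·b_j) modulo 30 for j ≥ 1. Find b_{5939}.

b_1 = 29, b_2 = 25, b_3 = 22, b_4 = 7, b_5 = 13, b_6 = 4, b_7 = 13, b_8 = 25, b_9 = 4, b_{10} = 19, b_{11} = 1, b_{12} = 28, b_{13} = 1, b_{14} = 25, b_{15} = 28, b_{16} = 13, b_{17} = 7, b_{18} = 16, b_{19} = 7, b_{20} = 25, b_{21} = 16, b_{22} = 1, b_{23} = 19, b_{24} = 22, b_{25} = 19, b_{26} = 25, b_{27} = 22.
Since (b_{26}, b_{27}) = (b_2, b_3) = (25, 22) (two consecutive terms determine the rest), the sequence is eventually periodic: after a pre-period of length 1 it cycles with period 24.
For j ≥ 2, b_j depends only on (j - 2) mod 24. (5939 - 2) mod 24 = 9, so b_{5939} = b_{11} = 1.

1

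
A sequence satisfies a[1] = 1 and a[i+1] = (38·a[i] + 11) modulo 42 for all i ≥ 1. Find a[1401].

25

We have a[1] = 1; a[2] = 7; a[3] = 25; a[4] = 37; a[5] = 31; a[6] = 13; a[7] = 1.
Since a[7] = a[1] = 1, the sequence is periodic with period 6.
(1401 - 1) mod 6 = 2, so a[1401] = a[3] = 25.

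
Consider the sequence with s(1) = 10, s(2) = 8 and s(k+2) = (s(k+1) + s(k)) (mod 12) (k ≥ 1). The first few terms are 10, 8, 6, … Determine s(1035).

6

Computing terms: s(1) = 10, s(2) = 8, s(3) = 6, s(4) = 2, s(5) = 8, s(6) = 10, s(7) = 6, s(8) = 4, s(9) = 10, s(10) = 2, s(11) = 0, s(12) = 2, s(13) = 2, s(14) = 4, s(15) = 6, s(16) = 10, s(17) = 4, s(18) = 2, s(19) = 6, s(20) = 8, s(21) = 2, s(22) = 10, s(23) = 0, s(24) = 10, s(25) = 10, s(26) = 8.
Since (s(25), s(26)) = (s(1), s(2)) = (10, 8) (two consecutive terms determine the rest), the sequence is periodic with period 24.
So s(1035) = s(1 + ((1035-1) mod 24)) = s(3) = 6.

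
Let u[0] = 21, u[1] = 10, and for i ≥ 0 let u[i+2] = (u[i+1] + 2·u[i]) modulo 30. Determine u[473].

20

We have u[0] = 21, u[1] = 10, u[2] = 22, u[3] = 12, u[4] = 26, u[5] = 20, u[6] = 12, u[7] = 22, u[8] = 16, u[9] = 0, u[10] = 2, u[11] = 2, u[12] = 6, u[13] = 10, u[14] = 22.
Since (u[13], u[14]) = (u[1], u[2]) = (10, 22) (two consecutive terms determine the rest), the sequence is eventually periodic: after a pre-period of length 1 it cycles with period 12.
For i ≥ 1, u[i] depends only on (i - 1) mod 12. (473 - 1) mod 12 = 4, so u[473] = u[5] = 20.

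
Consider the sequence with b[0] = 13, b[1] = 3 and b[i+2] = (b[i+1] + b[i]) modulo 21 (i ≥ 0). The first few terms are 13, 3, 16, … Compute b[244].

We have b[0] = 13,  b[1] = 3,  b[2] = 16,  b[3] = 19,  b[4] = 14,  b[5] = 12,  b[6] = 5,  b[7] = 17,  b[8] = 1,  b[9] = 18,  b[10] = 19,  b[11] = 16,  b[12] = 14,  b[13] = 9,  b[14] = 2,  b[15] = 11,  b[16] = 13,  b[17] = 3.
Since (b[16], b[17]) = (b[0], b[1]) = (13, 3) (two consecutive terms determine the rest), the sequence is periodic with period 16.
(244 - 0) mod 16 = 4, so b[244] = b[4] = 14.

14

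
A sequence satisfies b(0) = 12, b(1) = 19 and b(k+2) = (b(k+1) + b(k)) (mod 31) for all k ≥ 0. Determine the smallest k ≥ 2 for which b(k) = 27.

Listing terms: b(0) = 12; b(1) = 19; b(2) = 0; b(3) = 19; b(4) = 19; b(5) = 7; b(6) = 26; b(7) = 2; b(8) = 28; b(9) = 30; b(10) = 27; b(11) = 26; b(12) = 22; b(13) = 17; b(14) = 8; b(15) = 25; b(16) = 2; b(17) = 27; b(18) = 29; b(19) = 25; b(20) = 23; b(21) = 17; b(22) = 9; b(23) = 26; b(24) = 4; b(25) = 30; b(26) = 3; b(27) = 2; b(28) = 5; b(29) = 7; b(30) = 12; b(31) = 19.
Since (b(30), b(31)) = (b(0), b(1)) = (12, 19) (two consecutive terms determine the rest), the sequence is periodic with period 30.
The value 27 first appears (with k ≥ 2) at b(10).

10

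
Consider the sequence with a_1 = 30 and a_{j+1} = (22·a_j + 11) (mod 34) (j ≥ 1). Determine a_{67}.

17

We have a_1 = 30; a_2 = 25; a_3 = 17; a_4 = 11; a_5 = 15; a_6 = 1; a_7 = 33; a_8 = 23; a_9 = 7; a_{10} = 29; a_{11} = 3; a_{12} = 9; a_{13} = 5; a_{14} = 19; a_{15} = 21; a_{16} = 31; a_{17} = 13; a_{18} = 25.
Since a_{18} = a_2 = 25, the sequence is eventually periodic: after a pre-period of length 1 it cycles with period 16.
For j ≥ 2, a_j depends only on (j - 2) mod 16. (67 - 2) mod 16 = 1, so a_{67} = a_3 = 17.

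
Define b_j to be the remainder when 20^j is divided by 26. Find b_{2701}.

b_1 = 20, b_2 = 10, b_3 = 18, b_4 = 22, b_5 = 24, b_6 = 12, b_7 = 6, b_8 = 16, b_9 = 8, b_{10} = 4, b_{11} = 2, b_{12} = 14, b_{13} = 20.
Since b_{13} = b_1 = 20, the sequence is periodic with period 12.
So b_{2701} = b_{1 + ((2701-1) mod 12)} = b_1 = 20.

20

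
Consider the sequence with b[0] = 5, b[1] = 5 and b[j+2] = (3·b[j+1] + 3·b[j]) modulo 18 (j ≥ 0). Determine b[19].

Listing terms: b[0] = 5,  b[1] = 5,  b[2] = 12,  b[3] = 15,  b[4] = 9,  b[5] = 0,  b[6] = 9,  b[7] = 9,  b[8] = 0.
Since (b[7], b[8]) = (b[4], b[5]) = (9, 0) (two consecutive terms determine the rest), the sequence is eventually periodic: after a pre-period of length 4 it cycles with period 3.
For j ≥ 4, b[j] depends only on (j - 4) mod 3. (19 - 4) mod 3 = 0, so b[19] = b[4] = 9.

9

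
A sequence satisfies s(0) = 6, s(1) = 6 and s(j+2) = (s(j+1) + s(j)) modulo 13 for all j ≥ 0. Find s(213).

8

Listing terms: s(0) = 6; s(1) = 6; s(2) = 12; s(3) = 5; s(4) = 4; s(5) = 9; s(6) = 0; s(7) = 9; s(8) = 9; s(9) = 5; s(10) = 1; s(11) = 6; s(12) = 7; s(13) = 0; s(14) = 7; s(15) = 7; s(16) = 1; s(17) = 8; s(18) = 9; s(19) = 4; s(20) = 0; s(21) = 4; s(22) = 4; s(23) = 8; s(24) = 12; s(25) = 7; s(26) = 6; s(27) = 0; s(28) = 6; s(29) = 6.
The sequence repeats with period 28.
So s(213) = s(0 + ((213-0) mod 28)) = s(17) = 8.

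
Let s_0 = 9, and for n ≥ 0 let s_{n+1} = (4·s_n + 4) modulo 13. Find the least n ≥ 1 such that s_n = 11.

5

s_0 = 9; s_1 = 1; s_2 = 8; s_3 = 10; s_4 = 5; s_5 = 11; s_6 = 9.
Since s_6 = s_0 = 9, the sequence is periodic with period 6.
The value 11 first appears (with n ≥ 1) at s_5.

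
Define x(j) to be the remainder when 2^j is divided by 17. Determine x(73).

x(1) = 2, x(2) = 4, x(3) = 8, x(4) = 16, x(5) = 15, x(6) = 13, x(7) = 9, x(8) = 1, x(9) = 2.
The sequence repeats with period 8.
So x(73) = x(1 + ((73-1) mod 8)) = x(1) = 2.

2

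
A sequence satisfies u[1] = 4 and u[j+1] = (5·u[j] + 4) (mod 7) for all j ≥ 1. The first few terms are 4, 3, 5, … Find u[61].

4

We have u[1] = 4,  u[2] = 3,  u[3] = 5,  u[4] = 1,  u[5] = 2,  u[6] = 0,  u[7] = 4.
Since u[7] = u[1] = 4, the sequence is periodic with period 6.
(61 - 1) mod 6 = 0, so u[61] = u[1] = 4.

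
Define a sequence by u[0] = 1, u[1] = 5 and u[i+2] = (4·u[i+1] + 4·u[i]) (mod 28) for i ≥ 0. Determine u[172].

Listing terms: u[0] = 1; u[1] = 5; u[2] = 24; u[3] = 4; u[4] = 0; u[5] = 16; u[6] = 8; u[7] = 12; u[8] = 24; u[9] = 4.
Since (u[8], u[9]) = (u[2], u[3]) = (24, 4) (two consecutive terms determine the rest), the sequence is eventually periodic: after a pre-period of length 2 it cycles with period 6.
For i ≥ 2, u[i] depends only on (i - 2) mod 6. (172 - 2) mod 6 = 2, so u[172] = u[4] = 0.

0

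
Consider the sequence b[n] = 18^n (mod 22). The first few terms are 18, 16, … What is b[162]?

16

Listing terms: b[1] = 18, b[2] = 16, b[3] = 2, b[4] = 14, b[5] = 10, b[6] = 4, b[7] = 6, b[8] = 20, b[9] = 8, b[10] = 12, b[11] = 18.
The sequence repeats with period 10.
(162 - 1) mod 10 = 1, so b[162] = b[2] = 16.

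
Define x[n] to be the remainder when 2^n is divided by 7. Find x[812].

4

We have x[0] = 1,  x[1] = 2,  x[2] = 4,  x[3] = 1.
The sequence repeats with period 3.
(812 - 0) mod 3 = 2, so x[812] = x[2] = 4.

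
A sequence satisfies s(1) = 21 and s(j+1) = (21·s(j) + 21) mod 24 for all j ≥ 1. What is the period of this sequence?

Listing terms: s(1) = 21; s(2) = 6; s(3) = 3; s(4) = 12; s(5) = 9; s(6) = 18; s(7) = 15; s(8) = 0; s(9) = 21.
Since s(9) = s(1) = 21, the sequence is periodic with period 8.

8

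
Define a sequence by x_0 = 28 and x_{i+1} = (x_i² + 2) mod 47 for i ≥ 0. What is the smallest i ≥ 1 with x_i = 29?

5

x_0 = 28,  x_1 = 34,  x_2 = 30,  x_3 = 9,  x_4 = 36,  x_5 = 29,  x_6 = 44,  x_7 = 11,  x_8 = 29.
Since x_8 = x_5 = 29, the sequence is eventually periodic: after a pre-period of length 5 it cycles with period 3.
The value 29 first appears (with i ≥ 1) at x_5.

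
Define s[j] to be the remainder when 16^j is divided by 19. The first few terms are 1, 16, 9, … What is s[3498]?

7

s[0] = 1, s[1] = 16, s[2] = 9, s[3] = 11, s[4] = 5, s[5] = 4, s[6] = 7, s[7] = 17, s[8] = 6, s[9] = 1.
The sequence repeats with period 9.
So s[3498] = s[0 + ((3498-0) mod 9)] = s[6] = 7.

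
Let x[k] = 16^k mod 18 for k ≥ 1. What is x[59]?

x[1] = 16, x[2] = 4, x[3] = 10, x[4] = 16.
The sequence repeats with period 3.
(59 - 1) mod 3 = 1, so x[59] = x[2] = 4.

4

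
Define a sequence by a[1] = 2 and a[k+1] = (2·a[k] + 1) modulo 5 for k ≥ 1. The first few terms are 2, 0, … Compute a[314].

a[1] = 2,  a[2] = 0,  a[3] = 1,  a[4] = 3,  a[5] = 2.
The sequence repeats with period 4.
(314 - 1) mod 4 = 1, so a[314] = a[2] = 0.

0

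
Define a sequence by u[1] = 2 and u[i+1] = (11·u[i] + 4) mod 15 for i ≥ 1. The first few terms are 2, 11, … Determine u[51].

2

We have u[1] = 2, u[2] = 11, u[3] = 5, u[4] = 14, u[5] = 8, u[6] = 2.
Since u[6] = u[1] = 2, the sequence is periodic with period 5.
(51 - 1) mod 5 = 0, so u[51] = u[1] = 2.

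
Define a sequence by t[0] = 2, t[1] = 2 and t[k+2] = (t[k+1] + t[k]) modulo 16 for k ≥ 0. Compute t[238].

2

t[0] = 2; t[1] = 2; t[2] = 4; t[3] = 6; t[4] = 10; t[5] = 0; t[6] = 10; t[7] = 10; t[8] = 4; t[9] = 14; t[10] = 2; t[11] = 0; t[12] = 2; t[13] = 2.
The sequence repeats with period 12.
(238 - 0) mod 12 = 10, so t[238] = t[10] = 2.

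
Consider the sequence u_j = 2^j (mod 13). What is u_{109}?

2

Listing terms: u_0 = 1,  u_1 = 2,  u_2 = 4,  u_3 = 8,  u_4 = 3,  u_5 = 6,  u_6 = 12,  u_7 = 11,  u_8 = 9,  u_9 = 5,  u_{10} = 10,  u_{11} = 7,  u_{12} = 1.
The sequence repeats with period 12.
(109 - 0) mod 12 = 1, so u_{109} = u_1 = 2.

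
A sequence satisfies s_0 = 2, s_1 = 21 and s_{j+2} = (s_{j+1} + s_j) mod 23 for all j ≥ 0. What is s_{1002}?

19

We have s_0 = 2; s_1 = 21; s_2 = 0; s_3 = 21; s_4 = 21; s_5 = 19; s_6 = 17; s_7 = 13; s_8 = 7; s_9 = 20; s_{10} = 4; s_{11} = 1; s_{12} = 5; s_{13} = 6; s_{14} = 11; s_{15} = 17; s_{16} = 5; s_{17} = 22; s_{18} = 4; s_{19} = 3; s_{20} = 7; s_{21} = 10; s_{22} = 17; s_{23} = 4; s_{24} = 21; s_{25} = 2; s_{26} = 0; s_{27} = 2; s_{28} = 2; s_{29} = 4; s_{30} = 6; s_{31} = 10; s_{32} = 16; s_{33} = 3; s_{34} = 19; s_{35} = 22; s_{36} = 18; s_{37} = 17; s_{38} = 12; s_{39} = 6; s_{40} = 18; s_{41} = 1; s_{42} = 19; s_{43} = 20; s_{44} = 16; s_{45} = 13; s_{46} = 6; s_{47} = 19; s_{48} = 2; s_{49} = 21.
Since (s_{48}, s_{49}) = (s_0, s_1) = (2, 21) (two consecutive terms determine the rest), the sequence is periodic with period 48.
(1002 - 0) mod 48 = 42, so s_{1002} = s_{42} = 19.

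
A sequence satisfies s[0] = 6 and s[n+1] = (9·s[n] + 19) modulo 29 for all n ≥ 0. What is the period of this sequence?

s[0] = 6, s[1] = 15, s[2] = 9, s[3] = 13, s[4] = 20, s[5] = 25, s[6] = 12, s[7] = 11, s[8] = 2, s[9] = 8, s[10] = 4, s[11] = 26, s[12] = 21, s[13] = 5, s[14] = 6.
Since s[14] = s[0] = 6, the sequence is periodic with period 14.

14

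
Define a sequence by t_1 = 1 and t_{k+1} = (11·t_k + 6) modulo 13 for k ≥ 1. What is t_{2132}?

t_1 = 1,  t_2 = 4,  t_3 = 11,  t_4 = 10,  t_5 = 12,  t_6 = 8,  t_7 = 3,  t_8 = 0,  t_9 = 6,  t_{10} = 7,  t_{11} = 5,  t_{12} = 9,  t_{13} = 1.
The sequence repeats with period 12.
So t_{2132} = t_{1 + ((2132-1) mod 12)} = t_8 = 0.

0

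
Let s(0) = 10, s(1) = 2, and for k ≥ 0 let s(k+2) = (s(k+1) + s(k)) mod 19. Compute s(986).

We have s(0) = 10,  s(1) = 2,  s(2) = 12,  s(3) = 14,  s(4) = 7,  s(5) = 2,  s(6) = 9,  s(7) = 11,  s(8) = 1,  s(9) = 12,  s(10) = 13,  s(11) = 6,  s(12) = 0,  s(13) = 6,  s(14) = 6,  s(15) = 12,  s(16) = 18,  s(17) = 11,  s(18) = 10,  s(19) = 2.
Since (s(18), s(19)) = (s(0), s(1)) = (10, 2) (two consecutive terms determine the rest), the sequence is periodic with period 18.
(986 - 0) mod 18 = 14, so s(986) = s(14) = 6.

6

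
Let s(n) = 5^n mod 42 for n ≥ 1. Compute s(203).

17

Listing terms: s(1) = 5,  s(2) = 25,  s(3) = 41,  s(4) = 37,  s(5) = 17,  s(6) = 1,  s(7) = 5.
Since s(7) = s(1) = 5, the sequence is periodic with period 6.
(203 - 1) mod 6 = 4, so s(203) = s(5) = 17.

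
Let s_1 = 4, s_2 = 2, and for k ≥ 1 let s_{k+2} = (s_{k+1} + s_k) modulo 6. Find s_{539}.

s_1 = 4,  s_2 = 2,  s_3 = 0,  s_4 = 2,  s_5 = 2,  s_6 = 4,  s_7 = 0,  s_8 = 4,  s_9 = 4,  s_{10} = 2.
Since (s_9, s_{10}) = (s_1, s_2) = (4, 2) (two consecutive terms determine the rest), the sequence is periodic with period 8.
(539 - 1) mod 8 = 2, so s_{539} = s_3 = 0.

0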